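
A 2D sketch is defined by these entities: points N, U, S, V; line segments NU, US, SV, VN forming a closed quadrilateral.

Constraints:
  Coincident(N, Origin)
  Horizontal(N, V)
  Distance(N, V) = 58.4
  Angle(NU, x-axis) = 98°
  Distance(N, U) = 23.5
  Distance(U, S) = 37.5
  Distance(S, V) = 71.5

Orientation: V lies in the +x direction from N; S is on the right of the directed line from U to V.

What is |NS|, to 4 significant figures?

17.77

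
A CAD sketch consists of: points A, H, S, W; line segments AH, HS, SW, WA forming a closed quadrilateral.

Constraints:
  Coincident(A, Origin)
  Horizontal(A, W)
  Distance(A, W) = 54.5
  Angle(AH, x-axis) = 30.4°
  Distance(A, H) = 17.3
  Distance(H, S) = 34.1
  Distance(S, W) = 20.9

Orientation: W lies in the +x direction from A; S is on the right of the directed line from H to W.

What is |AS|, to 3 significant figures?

42.3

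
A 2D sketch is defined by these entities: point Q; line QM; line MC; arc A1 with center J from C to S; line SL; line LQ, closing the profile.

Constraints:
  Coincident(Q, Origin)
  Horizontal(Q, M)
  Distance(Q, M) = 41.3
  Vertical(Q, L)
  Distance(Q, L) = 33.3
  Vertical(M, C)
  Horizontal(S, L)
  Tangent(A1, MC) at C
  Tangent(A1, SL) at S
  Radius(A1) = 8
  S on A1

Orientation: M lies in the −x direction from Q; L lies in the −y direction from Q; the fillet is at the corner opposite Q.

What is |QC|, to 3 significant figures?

48.4

The virtual corner opposite Q is at (-41.3, -33.3). Tangency of A1 to MC means the radius JC is perpendicular to MC and the tangent condition forces JS to be normal to SL, with radius 8.0, so the center J sits 8.0 in from both sides at J = (-33.3, -25.3). That places the tangent points at C = (-41.3, -25.3) on MC and S = (-33.3, -33.3) on SL. Then |QC| = |C − Q| = 48.4.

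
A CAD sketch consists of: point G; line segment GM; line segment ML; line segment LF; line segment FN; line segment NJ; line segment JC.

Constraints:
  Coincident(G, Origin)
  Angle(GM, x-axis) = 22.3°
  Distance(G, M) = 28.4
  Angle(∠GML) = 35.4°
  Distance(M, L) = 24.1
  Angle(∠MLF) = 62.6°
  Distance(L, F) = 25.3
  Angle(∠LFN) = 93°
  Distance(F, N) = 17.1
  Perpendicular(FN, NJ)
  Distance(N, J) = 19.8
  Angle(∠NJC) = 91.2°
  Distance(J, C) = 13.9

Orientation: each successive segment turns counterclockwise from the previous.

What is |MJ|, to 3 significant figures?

5.71

∠LFN = 93.0° gives FN at 11.3° from the x-axis; with |FN| = 17.1, N = (25.8, -4.93). The perpendicularity gives NJ at right angles to FN, so NJ runs at 101°; with |NJ| = 19.8, J = (21.9, 14.5). Then |MJ| = |J − M| = 5.71.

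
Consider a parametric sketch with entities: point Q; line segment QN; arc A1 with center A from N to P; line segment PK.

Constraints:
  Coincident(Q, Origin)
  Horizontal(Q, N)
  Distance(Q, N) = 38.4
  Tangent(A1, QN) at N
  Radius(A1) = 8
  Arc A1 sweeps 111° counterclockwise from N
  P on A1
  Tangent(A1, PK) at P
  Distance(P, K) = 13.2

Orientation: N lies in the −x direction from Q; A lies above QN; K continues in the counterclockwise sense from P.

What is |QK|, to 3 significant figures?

42.5

Q is at the origin; QN is horizontal with |QN| = 38.4 and N on the −x side, so N = (-38.4, 0.00). Since A1 is tangent to QN there, AN ⟂ QN, so A = N + (0, 8) = (-38.4, 8.00). On A1, N sits at bearing -90° from A; a 111° counterclockwise sweep puts P at bearing 21°, so P = A + 8.0·(cos 21°, sin 21°) = (-30.9, 10.9). The tangent condition forces AP to be normal to PK, so PK runs along (−sin 21°, cos 21°); with |PK| = 13.2, K = (-35.7, 23.2). Then |QK| = |K − Q| = 42.5.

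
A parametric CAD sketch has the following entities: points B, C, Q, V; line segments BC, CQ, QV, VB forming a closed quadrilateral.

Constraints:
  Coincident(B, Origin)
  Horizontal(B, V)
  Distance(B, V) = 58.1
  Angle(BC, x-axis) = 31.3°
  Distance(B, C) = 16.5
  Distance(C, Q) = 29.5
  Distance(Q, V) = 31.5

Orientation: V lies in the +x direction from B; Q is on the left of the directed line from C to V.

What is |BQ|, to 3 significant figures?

46.0

B is at the origin; B and V share the same y with |BV| = 58.1 and V in +x, so V = (58.1, 0). BC runs at 31.3° with |BC| = 16.5, so C = (14.1, 8.57). Q is determined by |CQ| = 29.5 and |QV| = 31.5 together: it lies at the intersection of circle(C, 29.5) and circle(V, 31.5). With |CV| = 44.8, the foot of the radical line on CV is 21.1 from C and the perpendicular offset is √(29.5² − 21.1²) = 20.7. Taking the left-of-CV solution: Q = (38.7, 24.8).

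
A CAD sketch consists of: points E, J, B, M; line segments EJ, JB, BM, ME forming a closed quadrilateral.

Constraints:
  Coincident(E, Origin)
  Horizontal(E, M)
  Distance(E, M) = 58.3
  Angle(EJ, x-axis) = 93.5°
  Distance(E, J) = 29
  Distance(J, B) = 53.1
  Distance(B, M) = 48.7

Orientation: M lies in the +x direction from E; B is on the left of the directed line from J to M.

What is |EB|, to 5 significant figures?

67.556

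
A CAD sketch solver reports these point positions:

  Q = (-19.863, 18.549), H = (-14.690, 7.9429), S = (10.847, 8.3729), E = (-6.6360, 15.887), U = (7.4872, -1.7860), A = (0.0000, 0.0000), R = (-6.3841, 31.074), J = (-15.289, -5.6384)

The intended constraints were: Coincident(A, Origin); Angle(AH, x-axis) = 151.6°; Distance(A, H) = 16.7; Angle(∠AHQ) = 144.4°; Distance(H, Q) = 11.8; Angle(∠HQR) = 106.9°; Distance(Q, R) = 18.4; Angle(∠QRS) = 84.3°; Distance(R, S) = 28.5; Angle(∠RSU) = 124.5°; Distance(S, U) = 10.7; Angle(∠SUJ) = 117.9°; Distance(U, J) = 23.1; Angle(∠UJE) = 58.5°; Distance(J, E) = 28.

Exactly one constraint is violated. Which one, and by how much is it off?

Distance(J, E) = 28 — off by 4.80.

A = (0.00, 0.00) ✓; AH at 151.6° ✓; |AH| = 16.70 ✓; ∠AHQ = 144.4° ✓; |HQ| = 11.80 ✓; ∠HQR = 106.9° ✓; |QR| = 18.40 ✓; ∠QRS = 84.30° ✓; |RS| = 28.50 ✓; ∠RSU = 124.5° ✓; |SU| = 10.70 ✓; ∠SUJ = 117.9° ✓; |UJ| = 23.10 ✓; ∠UJE = 58.50° ✓; |JE| = 23.20 ✗.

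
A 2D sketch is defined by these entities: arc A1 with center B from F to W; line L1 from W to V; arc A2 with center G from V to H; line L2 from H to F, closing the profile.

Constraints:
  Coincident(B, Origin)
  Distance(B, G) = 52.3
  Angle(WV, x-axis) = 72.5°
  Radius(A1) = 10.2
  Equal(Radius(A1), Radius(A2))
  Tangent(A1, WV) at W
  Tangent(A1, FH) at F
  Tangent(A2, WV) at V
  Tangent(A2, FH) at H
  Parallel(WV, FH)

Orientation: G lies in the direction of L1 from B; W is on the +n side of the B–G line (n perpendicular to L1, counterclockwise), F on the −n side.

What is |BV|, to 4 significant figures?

53.29

The slot axis is L1's direction at 72.5°, so u = (cos 72.5°, sin 72.5°) = (0.3007, 0.9537) and n = (−sin 72.5°, cos 72.5°) = (-0.9537, 0.3007). B is at the origin and G lies 52.3 along u from B, so G = 52.3·u = (15.73, 49.88). Tangency of A1 to both parallel lines with radius 10.2 puts W and F at B ± 10.2·n: W = (-9.728, 3.067), F = (9.728, -3.067). Equal radii place V and H the same way about G: V = G + 10.2·n = (5.999, 52.95), H = G − 10.2·n = (25.45, 46.81). Then |BV| = |V − B| = 53.29.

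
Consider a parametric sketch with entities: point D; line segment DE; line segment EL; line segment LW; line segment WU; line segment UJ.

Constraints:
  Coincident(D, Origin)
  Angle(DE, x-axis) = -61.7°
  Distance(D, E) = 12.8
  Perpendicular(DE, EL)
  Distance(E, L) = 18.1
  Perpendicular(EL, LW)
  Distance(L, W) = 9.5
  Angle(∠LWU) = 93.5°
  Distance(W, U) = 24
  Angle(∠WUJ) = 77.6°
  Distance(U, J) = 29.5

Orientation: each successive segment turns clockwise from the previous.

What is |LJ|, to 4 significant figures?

26.58

∠LWU = 93.5° gives WU at 31.80° from the x-axis; with |WU| = 24.0, U = (6.025, 1.160). ∠WUJ = 77.6° gives UJ at -70.60° from the x-axis; with |UJ| = 29.5, J = (15.82, -26.66). Then |LJ| = |J − L| = 26.58.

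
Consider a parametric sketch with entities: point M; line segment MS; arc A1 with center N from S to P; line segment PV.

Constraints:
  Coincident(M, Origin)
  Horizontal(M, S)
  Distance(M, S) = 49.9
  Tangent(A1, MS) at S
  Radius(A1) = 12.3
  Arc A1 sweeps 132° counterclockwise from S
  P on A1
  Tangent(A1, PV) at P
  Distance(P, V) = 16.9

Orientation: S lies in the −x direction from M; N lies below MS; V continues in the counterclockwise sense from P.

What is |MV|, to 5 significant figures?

58.080

M is at the origin; M and S share the same y with |MS| = 49.9 and S on the −x side, so S = (-49.900, 0.0000). Since A1 is tangent to MS there, NS ⟂ MS, so N = S + (0, -12.3) = (-49.900, -12.300). On A1, S sits at bearing 90° from N; a 132° counterclockwise sweep puts P at bearing 222°, so P = N + 12.3·(cos 222°, sin 222°) = (-59.041, -20.530). Tangency of A1 to PV means the radius NP is perpendicular to PV, so PV runs along (−sin 222°, cos 222°); with |PV| = 16.9, V = (-47.732, -33.089). Then |MV| = |V − M| = 58.080.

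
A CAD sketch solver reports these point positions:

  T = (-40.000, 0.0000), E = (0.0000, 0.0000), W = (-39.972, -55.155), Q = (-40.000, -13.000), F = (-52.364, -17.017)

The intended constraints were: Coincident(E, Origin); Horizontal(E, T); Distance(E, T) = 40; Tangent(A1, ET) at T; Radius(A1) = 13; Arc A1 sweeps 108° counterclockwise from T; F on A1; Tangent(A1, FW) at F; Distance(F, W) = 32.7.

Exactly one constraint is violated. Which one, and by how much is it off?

Distance(F, W) = 32.7 — off by 7.40.

E = (0.00, 0.00) ✓; E.y = 0.00, T.y = 0.00 ✓; |ET| = 40.00 ✓; ∠(QT, TE) = 90.00° ✓; |QT| = 13.00 ✓; bearing(Q→F) − bearing(Q→T) = 108.0° ✓; |QF| = 13.00 ✓; ∠(QF, FW) = 90.00° ✓; |FW| = 40.10 ✗.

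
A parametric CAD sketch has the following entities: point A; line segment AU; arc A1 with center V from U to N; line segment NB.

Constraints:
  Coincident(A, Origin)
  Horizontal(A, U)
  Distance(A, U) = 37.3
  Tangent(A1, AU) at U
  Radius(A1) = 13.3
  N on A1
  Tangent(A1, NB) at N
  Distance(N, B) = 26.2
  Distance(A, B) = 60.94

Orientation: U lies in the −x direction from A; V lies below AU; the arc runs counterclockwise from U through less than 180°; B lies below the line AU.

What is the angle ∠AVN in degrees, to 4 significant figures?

173.5°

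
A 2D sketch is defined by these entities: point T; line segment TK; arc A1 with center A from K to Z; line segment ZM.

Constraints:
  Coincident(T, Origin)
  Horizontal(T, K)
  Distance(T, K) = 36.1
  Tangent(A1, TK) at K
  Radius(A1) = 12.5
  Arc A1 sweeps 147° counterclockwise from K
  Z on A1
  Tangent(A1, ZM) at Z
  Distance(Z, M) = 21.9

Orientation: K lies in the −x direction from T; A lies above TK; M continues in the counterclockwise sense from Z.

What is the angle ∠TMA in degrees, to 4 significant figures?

26.49°

T is at the origin; T and K share the same y with |TK| = 36.1 and K on the −x side, so K = (-36.10, 0.000). Tangency of A1 to TK means the radius AK is perpendicular to TK, so A = K + (0, 12.5) = (-36.10, 12.50). On A1, K sits at bearing -90° from A; a 147° counterclockwise sweep puts Z at bearing 57°, so Z = A + 12.5·(cos 57°, sin 57°) = (-29.29, 22.98). Tangency of A1 to ZM means the radius AZ is perpendicular to ZM, so ZM runs along (−sin 57°, cos 57°); with |ZM| = 21.9, M = (-47.66, 34.91). Then cos ∠TMA = MT·MA / (|MT||MA|), giving 26.49°.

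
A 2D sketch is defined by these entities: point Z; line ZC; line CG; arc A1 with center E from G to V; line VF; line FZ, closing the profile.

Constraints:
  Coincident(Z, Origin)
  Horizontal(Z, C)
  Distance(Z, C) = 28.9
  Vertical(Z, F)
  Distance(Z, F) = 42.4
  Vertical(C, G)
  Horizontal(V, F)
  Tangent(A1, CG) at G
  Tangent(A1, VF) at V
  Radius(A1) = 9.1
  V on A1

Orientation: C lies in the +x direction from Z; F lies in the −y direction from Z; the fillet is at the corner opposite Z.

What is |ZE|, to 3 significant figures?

38.7

ZF is vertical with |ZF| = 42.4 and F on the −y side, so F = (0.00, -42.4). The virtual corner opposite Z is at (28.9, -42.4). The tangent condition forces EG to be normal to CG and the tangent condition forces EV to be normal to VF, with radius 9.1, so the center E sits 9.1 in from both sides at E = (19.8, -33.3). Then |ZE| = |E − Z| = 38.7.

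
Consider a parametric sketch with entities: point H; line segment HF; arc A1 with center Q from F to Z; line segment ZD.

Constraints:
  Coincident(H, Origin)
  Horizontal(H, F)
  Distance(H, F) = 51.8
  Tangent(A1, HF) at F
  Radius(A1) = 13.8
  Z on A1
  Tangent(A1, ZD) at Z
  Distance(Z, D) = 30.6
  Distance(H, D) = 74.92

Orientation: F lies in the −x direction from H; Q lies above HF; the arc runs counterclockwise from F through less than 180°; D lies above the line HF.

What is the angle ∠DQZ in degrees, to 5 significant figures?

65.726°

H is at the origin; H and F share the same y with |HF| = 51.8 and F on the −x side, so F = (-51.800, 0.0000). Tangency of A1 to HF means the radius QF is perpendicular to HF, so Q = F + (0, 13.8) = (-51.800, 13.800). Since QZ ⟂ ZD (tangency), |QD| = √(13.8² + 30.6²) = 33.568 regardless of where Z sits on A1. So D lies on both circle(H, 74.92) and circle(Q, 33.568); the above-HF intersection is D = (-58.608, 46.670). Z is the foot of the tangent from D: Z = (-40.632, 21.907).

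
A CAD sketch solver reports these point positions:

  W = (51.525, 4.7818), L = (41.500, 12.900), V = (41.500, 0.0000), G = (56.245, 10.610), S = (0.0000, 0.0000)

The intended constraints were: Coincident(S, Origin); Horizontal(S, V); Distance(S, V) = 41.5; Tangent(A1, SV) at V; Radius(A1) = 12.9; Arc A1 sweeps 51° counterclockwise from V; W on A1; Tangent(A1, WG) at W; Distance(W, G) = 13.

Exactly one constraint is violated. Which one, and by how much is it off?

Distance(W, G) = 13 — off by 5.50.

S = (0.00, 0.00) ✓; S.y = 0.00, V.y = 0.00 ✓; |SV| = 41.50 ✓; ∠(LV, VS) = 90.00° ✓; |LV| = 12.90 ✓; bearing(L→W) − bearing(L→V) = 51.00° ✓; |LW| = 12.90 ✓; ∠(LW, WG) = 90.00° ✓; |WG| = 7.500 ✗.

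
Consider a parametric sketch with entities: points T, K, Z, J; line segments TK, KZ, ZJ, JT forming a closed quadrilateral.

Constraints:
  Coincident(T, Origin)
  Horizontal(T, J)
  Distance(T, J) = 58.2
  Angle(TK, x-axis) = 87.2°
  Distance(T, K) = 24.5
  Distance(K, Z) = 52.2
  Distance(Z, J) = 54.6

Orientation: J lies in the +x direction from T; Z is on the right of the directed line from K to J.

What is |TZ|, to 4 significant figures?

28.90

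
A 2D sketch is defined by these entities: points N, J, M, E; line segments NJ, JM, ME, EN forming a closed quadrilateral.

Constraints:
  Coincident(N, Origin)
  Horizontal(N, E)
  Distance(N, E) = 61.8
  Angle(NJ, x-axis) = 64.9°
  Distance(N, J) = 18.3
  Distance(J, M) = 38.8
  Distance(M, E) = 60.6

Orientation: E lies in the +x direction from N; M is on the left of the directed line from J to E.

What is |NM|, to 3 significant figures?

57.0

Checks: |JM| = 38.80 ✓; |ME| = 60.60 ✓.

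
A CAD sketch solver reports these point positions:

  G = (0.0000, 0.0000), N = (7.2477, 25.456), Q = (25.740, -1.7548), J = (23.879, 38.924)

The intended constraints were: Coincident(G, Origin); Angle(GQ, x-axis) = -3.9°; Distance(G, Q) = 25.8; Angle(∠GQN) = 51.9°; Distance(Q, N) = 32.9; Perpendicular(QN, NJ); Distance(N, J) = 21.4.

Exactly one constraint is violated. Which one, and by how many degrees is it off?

Perpendicular(QN, NJ) — off by 4.80°.

G = (0.00, 0.00) ✓; GQ at -3.900° ✓; |GQ| = 25.80 ✓; ∠GQN = 51.90° ✓; |QN| = 32.90 ✓; ∠(QN, NJ) = 85.20° ✗; |NJ| = 21.40 ✓.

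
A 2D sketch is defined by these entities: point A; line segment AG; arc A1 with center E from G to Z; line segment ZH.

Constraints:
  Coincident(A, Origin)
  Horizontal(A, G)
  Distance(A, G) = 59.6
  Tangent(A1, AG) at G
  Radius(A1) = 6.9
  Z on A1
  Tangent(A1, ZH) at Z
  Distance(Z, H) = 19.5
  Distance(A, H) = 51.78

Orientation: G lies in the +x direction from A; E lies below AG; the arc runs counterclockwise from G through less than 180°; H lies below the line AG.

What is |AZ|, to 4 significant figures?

53.31

Checks: A.y = 0.00, G.y = 0.00 ✓; |EZ| = 6.900 ✓; ∠(EZ, ZH) = 90.00° ✓; |ZH| = 19.50 ✓; |AH| = 51.78 ✓.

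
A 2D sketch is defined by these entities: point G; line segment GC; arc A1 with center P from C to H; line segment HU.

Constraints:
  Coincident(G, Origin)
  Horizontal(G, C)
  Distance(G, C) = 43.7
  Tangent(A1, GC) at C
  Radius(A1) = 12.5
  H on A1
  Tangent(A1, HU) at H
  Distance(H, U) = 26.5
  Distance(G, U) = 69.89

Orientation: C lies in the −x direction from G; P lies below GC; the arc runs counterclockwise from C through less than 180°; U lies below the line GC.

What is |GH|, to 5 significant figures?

57.226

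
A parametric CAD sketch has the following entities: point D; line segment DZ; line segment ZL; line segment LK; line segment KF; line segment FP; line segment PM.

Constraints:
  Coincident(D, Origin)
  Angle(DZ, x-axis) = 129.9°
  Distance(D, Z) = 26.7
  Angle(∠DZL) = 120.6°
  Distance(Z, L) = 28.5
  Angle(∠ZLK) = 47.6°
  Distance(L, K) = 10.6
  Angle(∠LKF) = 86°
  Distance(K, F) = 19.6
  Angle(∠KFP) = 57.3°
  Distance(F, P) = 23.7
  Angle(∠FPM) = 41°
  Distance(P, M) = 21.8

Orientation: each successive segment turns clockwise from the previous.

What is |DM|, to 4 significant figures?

35.42

D is at the origin; DZ runs at 129.9° with length 26.7, so Z = (-17.13, 20.48). ∠DZL = 120.6° gives ZL at 70.50° from the x-axis; with |ZL| = 28.5, L = (-7.613, 47.35). ∠ZLK = 47.6° gives LK at -61.90° from the x-axis; with |LK| = 10.6, K = (-2.620, 38.00). ∠LKF = 86.0° gives KF at -155.9° from the x-axis; with |KF| = 19.6, F = (-20.51, 29.99). ∠KFP = 57.3° gives FP at 81.40° from the x-axis; with |FP| = 23.7, P = (-16.97, 53.43). ∠FPM = 41.0° gives PM at -57.60° from the x-axis; with |PM| = 21.8, M = (-5.287, 35.02). Then |DM| = |M − D| = 35.42.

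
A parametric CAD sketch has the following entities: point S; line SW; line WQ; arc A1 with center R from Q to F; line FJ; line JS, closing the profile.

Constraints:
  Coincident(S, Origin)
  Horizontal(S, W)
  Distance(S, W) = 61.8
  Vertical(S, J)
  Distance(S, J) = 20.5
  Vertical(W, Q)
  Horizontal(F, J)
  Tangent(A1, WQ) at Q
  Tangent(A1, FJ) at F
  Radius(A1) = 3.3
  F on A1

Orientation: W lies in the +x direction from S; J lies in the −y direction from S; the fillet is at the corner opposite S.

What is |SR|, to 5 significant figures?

60.976

S and J share the same x with |SJ| = 20.5 and J on the −y side, so J = (0.0000, -20.500). The virtual corner opposite S is at (61.800, -20.500). A1 meets WQ tangentially, so RQ is at right angles to WQ and A1 meets FJ tangentially, so RF is at right angles to FJ, with radius 3.3, so the center R sits 3.3 in from both sides at R = (58.500, -17.200). Then |SR| = |R − S| = 60.976.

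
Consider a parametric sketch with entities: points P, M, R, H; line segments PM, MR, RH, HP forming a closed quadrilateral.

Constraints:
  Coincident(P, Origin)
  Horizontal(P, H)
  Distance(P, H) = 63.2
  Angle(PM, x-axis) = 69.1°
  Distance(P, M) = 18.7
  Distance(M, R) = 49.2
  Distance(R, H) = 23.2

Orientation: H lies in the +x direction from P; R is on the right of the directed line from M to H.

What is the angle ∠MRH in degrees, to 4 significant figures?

103.7°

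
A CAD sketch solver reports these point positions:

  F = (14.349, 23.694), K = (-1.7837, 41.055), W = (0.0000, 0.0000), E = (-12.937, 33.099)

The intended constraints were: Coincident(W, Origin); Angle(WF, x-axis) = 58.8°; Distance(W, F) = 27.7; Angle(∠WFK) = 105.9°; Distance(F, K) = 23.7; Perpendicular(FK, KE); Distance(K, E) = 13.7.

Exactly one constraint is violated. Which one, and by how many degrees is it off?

Perpendicular(FK, KE) — off by 7.40°.

W = (0.00, 0.00) ✓; WF at 58.80° ✓; |WF| = 27.70 ✓; ∠WFK = 105.9° ✓; |FK| = 23.70 ✓; ∠(FK, KE) = 82.60° ✗; |KE| = 13.70 ✓.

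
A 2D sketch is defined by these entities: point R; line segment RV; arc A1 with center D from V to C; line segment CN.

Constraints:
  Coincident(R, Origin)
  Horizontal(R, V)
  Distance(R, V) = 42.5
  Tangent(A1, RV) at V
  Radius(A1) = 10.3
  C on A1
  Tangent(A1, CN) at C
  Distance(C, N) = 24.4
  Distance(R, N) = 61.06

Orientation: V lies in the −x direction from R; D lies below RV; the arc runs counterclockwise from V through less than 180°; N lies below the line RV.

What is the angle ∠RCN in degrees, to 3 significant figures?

94.8°

R is at the origin; R and V share the same y with |RV| = 42.5 and V on the −x side, so V = (-42.5, 0.00). A1 meets RV tangentially, so DV is at right angles to RV, so D = V + (0, -10.3) = (-42.5, -10.3). Since DC ⟂ CN (tangency), |DN| = √(10.3² + 24.4²) = 26.5 regardless of where C sits on A1. So N lies on both circle(R, 61.06) and circle(D, 26.5); the below-RV intersection is N = (-49.4, -35.9). C is the foot of the tangent from N: C = (-52.7, -11.7).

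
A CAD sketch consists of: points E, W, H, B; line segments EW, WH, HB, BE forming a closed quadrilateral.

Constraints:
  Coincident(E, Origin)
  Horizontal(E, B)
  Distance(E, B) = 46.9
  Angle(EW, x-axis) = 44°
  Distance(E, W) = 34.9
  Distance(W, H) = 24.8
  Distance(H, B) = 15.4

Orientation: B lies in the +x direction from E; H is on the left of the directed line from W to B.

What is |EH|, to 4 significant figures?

50.63

E is at the origin; EB is horizontal with |EB| = 46.9 and B in +x, so B = (46.9, 0). EW runs at 44.0° with |EW| = 34.9, so W = (25.10, 24.24). H is determined by |WH| = 24.8 and |HB| = 15.4 together: it lies at the intersection of circle(W, 24.8) and circle(B, 15.4). With |WB| = 32.60, the foot of the radical line on WB is 22.10 from W and the perpendicular offset is √(24.8² − 22.10²) = 11.26. Taking the left-of-WB solution: H = (48.25, 15.34).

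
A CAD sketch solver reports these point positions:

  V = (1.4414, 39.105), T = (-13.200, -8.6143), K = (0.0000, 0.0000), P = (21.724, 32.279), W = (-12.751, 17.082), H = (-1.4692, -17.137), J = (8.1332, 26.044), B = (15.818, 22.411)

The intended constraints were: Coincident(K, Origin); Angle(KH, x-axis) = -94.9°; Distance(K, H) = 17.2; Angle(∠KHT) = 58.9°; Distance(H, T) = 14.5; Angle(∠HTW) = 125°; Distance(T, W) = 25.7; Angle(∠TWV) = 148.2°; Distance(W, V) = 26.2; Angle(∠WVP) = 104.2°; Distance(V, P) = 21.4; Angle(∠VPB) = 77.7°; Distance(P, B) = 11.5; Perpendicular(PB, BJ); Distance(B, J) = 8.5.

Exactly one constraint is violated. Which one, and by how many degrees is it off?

Perpendicular(PB, BJ) — off by 5.60°.

K = (0.00, 0.00) ✓; KH at -94.90° ✓; |KH| = 17.20 ✓; ∠KHT = 58.90° ✓; |HT| = 14.50 ✓; ∠HTW = 125.0° ✓; |TW| = 25.70 ✓; ∠TWV = 148.2° ✓; |WV| = 26.20 ✓; ∠WVP = 104.2° ✓; |VP| = 21.40 ✓; ∠VPB = 77.70° ✓; |PB| = 11.50 ✓; ∠(PB, BJ) = 84.40° ✗; |BJ| = 8.500 ✓.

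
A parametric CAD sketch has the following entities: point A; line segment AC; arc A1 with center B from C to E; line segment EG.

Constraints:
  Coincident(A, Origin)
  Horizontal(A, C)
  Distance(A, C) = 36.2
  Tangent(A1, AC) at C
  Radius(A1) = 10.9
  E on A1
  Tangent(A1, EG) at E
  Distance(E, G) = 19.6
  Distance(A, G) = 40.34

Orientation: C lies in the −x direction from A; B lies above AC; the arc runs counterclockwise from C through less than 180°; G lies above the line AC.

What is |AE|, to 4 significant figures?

27.70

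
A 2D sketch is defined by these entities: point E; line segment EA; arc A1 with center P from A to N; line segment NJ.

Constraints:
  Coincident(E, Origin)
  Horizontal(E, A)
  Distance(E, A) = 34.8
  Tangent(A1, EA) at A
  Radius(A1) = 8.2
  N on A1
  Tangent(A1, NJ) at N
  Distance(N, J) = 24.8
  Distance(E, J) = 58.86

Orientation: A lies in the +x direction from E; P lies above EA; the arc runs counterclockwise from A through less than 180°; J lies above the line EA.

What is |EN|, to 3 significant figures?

42.7

Checks: |PN| = 8.200 ✓; ∠(PN, NJ) = 90.00° ✓; |NJ| = 24.80 ✓; |EJ| = 58.86 ✓.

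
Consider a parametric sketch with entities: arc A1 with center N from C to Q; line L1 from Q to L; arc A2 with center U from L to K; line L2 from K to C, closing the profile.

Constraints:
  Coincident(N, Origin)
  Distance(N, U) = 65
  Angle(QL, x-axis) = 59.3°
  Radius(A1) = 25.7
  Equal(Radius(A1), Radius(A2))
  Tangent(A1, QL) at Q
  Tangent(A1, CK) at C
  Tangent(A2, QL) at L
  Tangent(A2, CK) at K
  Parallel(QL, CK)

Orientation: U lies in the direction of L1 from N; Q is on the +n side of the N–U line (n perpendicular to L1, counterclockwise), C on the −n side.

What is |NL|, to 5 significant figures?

69.896

The slot axis is L1's direction at 59.3°, so u = (cos 59.3°, sin 59.3°) = (0.51054, 0.85985) and n = (−sin 59.3°, cos 59.3°) = (-0.85985, 0.51054). N is at the origin and U lies 65.0 along u from N, so U = 65.0·u = (33.185, 55.890). Tangency of A1 to both parallel lines with radius 25.7 puts Q and C at N ± 25.7·n: Q = (-22.098, 13.121), C = (22.098, -13.121). Equal radii place L and K the same way about U: L = U + 25.7·n = (11.087, 69.011), K = U − 25.7·n = (55.283, 42.769). Then |NL| = |L − N| = 69.896.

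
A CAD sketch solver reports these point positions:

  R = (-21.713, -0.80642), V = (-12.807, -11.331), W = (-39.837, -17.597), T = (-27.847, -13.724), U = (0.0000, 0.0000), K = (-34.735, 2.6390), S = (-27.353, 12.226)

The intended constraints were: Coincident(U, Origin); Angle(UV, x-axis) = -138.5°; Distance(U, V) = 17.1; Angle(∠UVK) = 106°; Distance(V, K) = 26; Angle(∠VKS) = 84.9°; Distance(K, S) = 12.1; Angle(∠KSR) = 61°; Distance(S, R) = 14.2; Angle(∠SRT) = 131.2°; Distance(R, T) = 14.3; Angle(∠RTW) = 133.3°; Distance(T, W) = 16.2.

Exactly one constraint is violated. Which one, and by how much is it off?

Distance(T, W) = 16.2 — off by 3.60.

U = (0.00, 0.00) ✓; UV at -138.5° ✓; |UV| = 17.10 ✓; ∠UVK = 106.0° ✓; |VK| = 26.00 ✓; ∠VKS = 84.90° ✓; |KS| = 12.10 ✓; ∠KSR = 61.00° ✓; |SR| = 14.20 ✓; ∠SRT = 131.2° ✓; |RT| = 14.30 ✓; ∠RTW = 133.3° ✓; |TW| = 12.60 ✗.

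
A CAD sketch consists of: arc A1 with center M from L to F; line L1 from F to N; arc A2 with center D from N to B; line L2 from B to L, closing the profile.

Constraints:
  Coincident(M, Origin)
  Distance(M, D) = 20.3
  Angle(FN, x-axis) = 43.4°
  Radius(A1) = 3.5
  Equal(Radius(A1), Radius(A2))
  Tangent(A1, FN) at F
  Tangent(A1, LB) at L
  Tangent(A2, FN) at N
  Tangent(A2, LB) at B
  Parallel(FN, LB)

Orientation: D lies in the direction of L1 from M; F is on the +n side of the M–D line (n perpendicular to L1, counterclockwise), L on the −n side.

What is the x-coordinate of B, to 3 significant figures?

17.2

The slot axis is L1's direction at 43.4°, so u = (cos 43.4°, sin 43.4°) = (0.727, 0.687) and n = (−sin 43.4°, cos 43.4°) = (-0.687, 0.727). M is at the origin and D lies 20.3 along u from M, so D = 20.3·u = (14.7, 13.9). Tangency of A1 to both parallel lines with radius 3.5 puts F and L at M ± 3.5·n: F = (-2.40, 2.54), L = (2.40, -2.54). Equal radii place N and B the same way about D: N = D + 3.5·n = (12.3, 16.5), B = D − 3.5·n = (17.2, 11.4). So B.x = 17.2.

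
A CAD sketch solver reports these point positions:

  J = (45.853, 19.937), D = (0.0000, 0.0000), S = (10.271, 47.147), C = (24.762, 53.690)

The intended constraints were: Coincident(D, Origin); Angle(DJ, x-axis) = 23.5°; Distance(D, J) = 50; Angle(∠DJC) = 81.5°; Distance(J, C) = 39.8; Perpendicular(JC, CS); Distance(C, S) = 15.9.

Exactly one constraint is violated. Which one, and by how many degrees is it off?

Perpendicular(JC, CS) — off by 7.70°.

D = (0.00, 0.00) ✓; DJ at 23.50° ✓; |DJ| = 50.00 ✓; ∠DJC = 81.50° ✓; |JC| = 39.80 ✓; ∠(JC, CS) = 82.30° ✗; |CS| = 15.90 ✓.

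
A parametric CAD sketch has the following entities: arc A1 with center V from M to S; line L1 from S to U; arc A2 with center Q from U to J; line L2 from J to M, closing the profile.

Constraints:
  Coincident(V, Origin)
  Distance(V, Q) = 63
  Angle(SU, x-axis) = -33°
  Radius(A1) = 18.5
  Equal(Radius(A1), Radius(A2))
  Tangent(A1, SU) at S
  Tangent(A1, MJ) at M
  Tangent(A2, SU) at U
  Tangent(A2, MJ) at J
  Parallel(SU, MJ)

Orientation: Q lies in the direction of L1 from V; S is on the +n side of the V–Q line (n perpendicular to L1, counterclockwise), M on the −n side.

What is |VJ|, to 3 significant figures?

65.7

The slot axis is L1's direction at -33.0°, so u = (cos -33.0°, sin -33.0°) = (0.839, -0.545) and n = (−sin -33.0°, cos -33.0°) = (0.545, 0.839). V is at the origin and Q lies 63.0 along u from V, so Q = 63.0·u = (52.8, -34.3). Tangency of A1 to both parallel lines with radius 18.5 puts S and M at V ± 18.5·n: S = (10.1, 15.5), M = (-10.1, -15.5). Equal radii place U and J the same way about Q: U = Q + 18.5·n = (62.9, -18.8), J = Q − 18.5·n = (42.8, -49.8). Then |VJ| = |J − V| = 65.7.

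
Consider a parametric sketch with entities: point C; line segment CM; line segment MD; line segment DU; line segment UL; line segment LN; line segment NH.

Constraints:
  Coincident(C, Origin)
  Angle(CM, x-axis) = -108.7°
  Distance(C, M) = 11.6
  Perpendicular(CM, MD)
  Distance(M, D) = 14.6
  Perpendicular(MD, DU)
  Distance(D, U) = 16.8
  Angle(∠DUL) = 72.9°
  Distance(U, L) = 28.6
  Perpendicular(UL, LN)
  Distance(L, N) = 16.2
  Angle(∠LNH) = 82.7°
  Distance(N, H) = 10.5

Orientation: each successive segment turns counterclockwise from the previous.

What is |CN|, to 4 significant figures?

20.32

∠DUL = 72.9° gives UL at 178.4° from the x-axis; with |UL| = 28.6, L = (-13.09, 1.043). UL is perpendicular to LN, so LN runs at -91.60°; with |LN| = 16.2, N = (-13.54, -15.15). Then |CN| = |N − C| = 20.32.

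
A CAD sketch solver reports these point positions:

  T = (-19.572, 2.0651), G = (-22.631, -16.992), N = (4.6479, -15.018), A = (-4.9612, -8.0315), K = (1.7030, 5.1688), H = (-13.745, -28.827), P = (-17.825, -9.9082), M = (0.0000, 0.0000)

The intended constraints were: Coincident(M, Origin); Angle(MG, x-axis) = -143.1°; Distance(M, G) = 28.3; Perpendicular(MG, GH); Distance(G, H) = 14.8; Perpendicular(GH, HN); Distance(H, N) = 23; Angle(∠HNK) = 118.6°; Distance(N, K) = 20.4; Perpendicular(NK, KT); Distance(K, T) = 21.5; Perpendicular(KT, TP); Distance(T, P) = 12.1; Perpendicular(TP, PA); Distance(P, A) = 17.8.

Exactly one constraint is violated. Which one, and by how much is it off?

Distance(P, A) = 17.8 — off by 4.80.

M = (0.00, 0.00) ✓; MG at -143.1° ✓; |MG| = 28.30 ✓; ∠(MG, GH) = 90.00° ✓; |GH| = 14.80 ✓; ∠(GH, HN) = 90.00° ✓; |HN| = 23.00 ✓; ∠HNK = 118.6° ✓; |NK| = 20.40 ✓; ∠(NK, KT) = 90.00° ✓; |KT| = 21.50 ✓; ∠(KT, TP) = 90.00° ✓; |TP| = 12.10 ✓; ∠(TP, PA) = 90.00° ✓; |PA| = 13.00 ✗.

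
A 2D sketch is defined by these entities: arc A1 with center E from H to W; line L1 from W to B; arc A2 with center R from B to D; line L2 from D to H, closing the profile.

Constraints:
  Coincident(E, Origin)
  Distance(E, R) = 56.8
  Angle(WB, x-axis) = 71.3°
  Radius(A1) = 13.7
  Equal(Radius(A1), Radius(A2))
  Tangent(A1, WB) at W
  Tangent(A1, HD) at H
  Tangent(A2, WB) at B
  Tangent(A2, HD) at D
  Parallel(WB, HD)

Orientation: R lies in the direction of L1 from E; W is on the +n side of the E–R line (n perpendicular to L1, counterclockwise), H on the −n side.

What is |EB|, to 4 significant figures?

58.43

The slot axis is L1's direction at 71.3°, so u = (cos 71.3°, sin 71.3°) = (0.3206, 0.9472) and n = (−sin 71.3°, cos 71.3°) = (-0.9472, 0.3206). E is at the origin and R lies 56.8 along u from E, so R = 56.8·u = (18.21, 53.80). Tangency of A1 to both parallel lines with radius 13.7 puts W and H at E ± 13.7·n: W = (-12.98, 4.392), H = (12.98, -4.392). Equal radii place B and D the same way about R: B = R + 13.7·n = (5.234, 58.19), D = R − 13.7·n = (31.19, 49.41). Then |EB| = |B − E| = 58.43.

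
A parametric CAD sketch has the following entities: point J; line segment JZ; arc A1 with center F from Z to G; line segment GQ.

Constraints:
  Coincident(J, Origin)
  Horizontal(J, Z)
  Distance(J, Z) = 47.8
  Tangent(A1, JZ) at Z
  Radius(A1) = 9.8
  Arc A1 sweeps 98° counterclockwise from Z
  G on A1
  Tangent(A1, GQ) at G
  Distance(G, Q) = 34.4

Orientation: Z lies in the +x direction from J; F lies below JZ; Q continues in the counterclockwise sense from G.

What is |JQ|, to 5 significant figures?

62.327

On A1, Z sits at bearing 90° from F; a 98° counterclockwise sweep puts G at bearing 188°, so G = F + 9.8·(cos 188°, sin 188°) = (38.095, -11.164). Since A1 is tangent to GQ there, FG ⟂ GQ, so GQ runs along (−sin 188°, cos 188°); with |GQ| = 34.4, Q = (42.883, -45.229). Then |JQ| = |Q − J| = 62.327.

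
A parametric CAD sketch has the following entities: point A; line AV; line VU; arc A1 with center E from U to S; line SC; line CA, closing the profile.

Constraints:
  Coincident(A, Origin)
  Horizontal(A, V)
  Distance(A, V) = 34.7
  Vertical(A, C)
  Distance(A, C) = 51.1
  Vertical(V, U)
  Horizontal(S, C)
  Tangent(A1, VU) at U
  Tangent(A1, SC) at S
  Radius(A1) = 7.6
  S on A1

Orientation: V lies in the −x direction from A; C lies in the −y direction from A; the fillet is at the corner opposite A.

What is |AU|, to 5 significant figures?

55.645

A is at the origin; AV is horizontal with |AV| = 34.7 and V on the −x side, so V = (-34.700, 0.0000). AC is vertical with |AC| = 51.1 and C on the −y side, so C = (0.0000, -51.100). The virtual corner opposite A is at (-34.700, -51.100). A1 meets VU tangentially, so EU is at right angles to VU and tangency of A1 to SC means the radius ES is perpendicular to SC, with radius 7.6, so the center E sits 7.6 in from both sides at E = (-27.100, -43.500). That places the tangent points at U = (-34.700, -43.500) on VU and S = (-27.100, -51.100) on SC. Then |AU| = |U − A| = 55.645.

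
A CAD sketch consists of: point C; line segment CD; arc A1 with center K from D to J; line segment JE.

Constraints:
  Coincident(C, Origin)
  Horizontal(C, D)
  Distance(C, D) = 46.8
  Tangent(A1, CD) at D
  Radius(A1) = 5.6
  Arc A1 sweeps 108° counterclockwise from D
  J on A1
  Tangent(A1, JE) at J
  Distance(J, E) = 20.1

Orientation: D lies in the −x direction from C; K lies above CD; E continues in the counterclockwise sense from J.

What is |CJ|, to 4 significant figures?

42.12

A1 meets CD tangentially, so KD is at right angles to CD, so K = D + (0, 5.6) = (-46.80, 5.600). On A1, D sits at bearing -90° from K; a 108° counterclockwise sweep puts J at bearing 18°, so J = K + 5.6·(cos 18°, sin 18°) = (-41.47, 7.330). Then |CJ| = |J − C| = 42.12.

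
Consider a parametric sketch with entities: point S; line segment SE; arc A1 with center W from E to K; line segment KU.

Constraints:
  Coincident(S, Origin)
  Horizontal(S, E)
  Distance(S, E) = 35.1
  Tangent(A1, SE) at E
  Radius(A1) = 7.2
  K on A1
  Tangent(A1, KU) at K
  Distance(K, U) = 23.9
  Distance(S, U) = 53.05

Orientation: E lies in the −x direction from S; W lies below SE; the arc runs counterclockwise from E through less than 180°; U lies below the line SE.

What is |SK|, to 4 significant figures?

42.86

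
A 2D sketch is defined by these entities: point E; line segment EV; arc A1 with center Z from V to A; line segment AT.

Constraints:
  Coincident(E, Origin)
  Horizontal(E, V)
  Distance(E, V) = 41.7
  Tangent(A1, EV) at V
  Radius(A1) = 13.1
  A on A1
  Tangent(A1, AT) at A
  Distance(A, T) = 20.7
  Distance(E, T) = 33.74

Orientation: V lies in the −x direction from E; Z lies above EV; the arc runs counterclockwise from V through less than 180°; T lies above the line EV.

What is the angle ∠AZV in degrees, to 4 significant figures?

65.04°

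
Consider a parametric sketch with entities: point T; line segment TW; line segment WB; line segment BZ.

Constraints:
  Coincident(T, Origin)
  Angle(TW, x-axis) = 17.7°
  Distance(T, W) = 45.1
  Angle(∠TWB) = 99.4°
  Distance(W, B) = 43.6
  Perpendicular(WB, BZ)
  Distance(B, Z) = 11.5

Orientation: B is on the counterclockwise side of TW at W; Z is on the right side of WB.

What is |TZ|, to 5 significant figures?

75.716

T is at the origin; TW runs at 17.7° with length 45.1, so W = 45.1·(cos 17.7°, sin 17.7°) = (42.965, 13.712). ∠TWB = 99.4°, so WB runs at 17.7° + (180° − 99.4°) = 98.300° from the x-axis; with |WB| = 43.6, B = W + 43.6·(cos 98.300°, sin 98.300°) = (36.671, 56.855). WB is perpendicular to BZ; with |BZ| = 11.5 on the right of WB, Z = B + 11.5·(0.98953, 0.14436) = (48.051, 58.515). Then |TZ| = |Z − T| = 75.716.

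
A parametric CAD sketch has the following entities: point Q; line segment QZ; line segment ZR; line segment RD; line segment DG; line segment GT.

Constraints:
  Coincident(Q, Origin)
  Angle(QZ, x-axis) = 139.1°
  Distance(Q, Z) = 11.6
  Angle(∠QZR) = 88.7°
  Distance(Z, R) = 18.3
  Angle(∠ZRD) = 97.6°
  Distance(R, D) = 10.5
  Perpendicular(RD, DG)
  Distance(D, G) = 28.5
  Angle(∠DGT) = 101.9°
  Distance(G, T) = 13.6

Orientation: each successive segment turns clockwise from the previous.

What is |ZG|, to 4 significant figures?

16.56

Q is at the origin; QZ runs at 139.1° with length 11.6, so Z = (-8.768, 7.595). ∠QZR = 88.7° gives ZR at 47.80° from the x-axis; with |ZR| = 18.3, R = (3.525, 21.15). ∠ZRD = 97.6° gives RD at -34.60° from the x-axis; with |RD| = 10.5, D = (12.17, 15.19). RD ⟂ DG, so DG runs at -124.6°; with |DG| = 28.5, G = (-4.016, -8.270). Then |ZG| = |G − Z| = 16.56.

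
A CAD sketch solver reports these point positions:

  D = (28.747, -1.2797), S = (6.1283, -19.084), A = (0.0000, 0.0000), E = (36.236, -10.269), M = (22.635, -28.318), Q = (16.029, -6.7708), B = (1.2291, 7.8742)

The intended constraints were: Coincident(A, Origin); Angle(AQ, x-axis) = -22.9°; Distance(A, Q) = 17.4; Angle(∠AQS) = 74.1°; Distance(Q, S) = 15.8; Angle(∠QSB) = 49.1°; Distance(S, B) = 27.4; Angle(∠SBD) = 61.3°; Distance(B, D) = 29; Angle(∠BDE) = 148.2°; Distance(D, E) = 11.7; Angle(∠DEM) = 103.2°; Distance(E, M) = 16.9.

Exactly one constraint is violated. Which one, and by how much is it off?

Distance(E, M) = 16.9 — off by 5.70.

A = (0.00, 0.00) ✓; AQ at -22.90° ✓; |AQ| = 17.40 ✓; ∠AQS = 74.10° ✓; |QS| = 15.80 ✓; ∠QSB = 49.10° ✓; |SB| = 27.40 ✓; ∠SBD = 61.30° ✓; |BD| = 29.00 ✓; ∠BDE = 148.2° ✓; |DE| = 11.70 ✓; ∠DEM = 103.2° ✓; |EM| = 22.60 ✗.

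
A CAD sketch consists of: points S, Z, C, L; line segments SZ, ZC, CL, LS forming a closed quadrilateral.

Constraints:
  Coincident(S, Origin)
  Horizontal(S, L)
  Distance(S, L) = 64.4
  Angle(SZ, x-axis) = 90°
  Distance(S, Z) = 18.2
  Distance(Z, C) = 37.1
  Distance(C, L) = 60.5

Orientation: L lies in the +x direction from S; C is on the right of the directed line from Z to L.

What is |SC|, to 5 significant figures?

19.484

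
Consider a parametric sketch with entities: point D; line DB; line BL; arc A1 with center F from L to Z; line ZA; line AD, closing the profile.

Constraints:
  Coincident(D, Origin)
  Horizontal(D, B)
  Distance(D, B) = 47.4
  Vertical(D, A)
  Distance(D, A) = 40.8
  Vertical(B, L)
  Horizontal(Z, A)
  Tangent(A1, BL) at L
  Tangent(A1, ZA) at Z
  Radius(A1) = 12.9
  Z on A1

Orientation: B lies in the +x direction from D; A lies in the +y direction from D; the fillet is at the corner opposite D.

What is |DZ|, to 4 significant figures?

53.43

D is at the origin; D and B share the same y with |DB| = 47.4 and B on the +x side, so B = (47.40, 0.000). DA is vertical with |DA| = 40.8 and A on the +y side, so A = (0.000, 40.80). The virtual corner opposite D is at (47.40, 40.80). A1 meets BL tangentially, so FL is at right angles to BL and tangency of A1 to ZA means the radius FZ is perpendicular to ZA, with radius 12.9, so the center F sits 12.9 in from both sides at F = (34.50, 27.90). That places the tangent points at L = (47.40, 27.90) on BL and Z = (34.50, 40.80) on ZA. Then |DZ| = |Z − D| = 53.43.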